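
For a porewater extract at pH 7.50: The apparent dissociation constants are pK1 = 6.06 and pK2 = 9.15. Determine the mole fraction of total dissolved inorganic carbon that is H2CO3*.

α₀ = 0.0343

α₀ = 1 / (1 + K1/[H⁺] + K1K2/[H⁺]²) = 1 / (1 + 10^+1.44 + 10^-0.21)
   = 1 / (1 + 27.542 + 0.61660) = 1/29.159 = 0.03429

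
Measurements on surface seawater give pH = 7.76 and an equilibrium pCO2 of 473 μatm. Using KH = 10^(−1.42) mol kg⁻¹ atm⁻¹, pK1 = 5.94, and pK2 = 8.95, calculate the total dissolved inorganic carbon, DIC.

[CO2*] = KH · pCO2 = 10^(−1.42) × 473×10^-6 = 1.798×10^-5 mol/kg
α₀ = 1/(1 + K1/[H⁺] + K1K2/[H⁺]²) = 1/(1 + 10^+1.82 + 10^+0.63) = 0.01402
DIC = [CO2*]/α₀ = 1.798×10^-5 / 0.01402 = 1.28 mmol/kg

DIC = 1.28 mmol/kg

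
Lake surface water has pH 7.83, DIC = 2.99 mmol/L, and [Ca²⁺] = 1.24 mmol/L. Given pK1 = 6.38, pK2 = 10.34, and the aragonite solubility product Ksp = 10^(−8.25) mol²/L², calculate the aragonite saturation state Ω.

Ω = 1.96

α₂ = 1 / (1 + [H⁺]/K2 + [H⁺]²/(K1K2)) = 1 / (1 + 10^+2.51 + 10^+1.06)
   = 1 / (1 + 323.59 + 11.482) = 1/336.08 = 0.002976
[CO3²⁻] = α₂ × DIC = 0.002976 × 2.99 = 0.008897 mmol/L = 8.897 μmol/L
Ksp = 10^(−8.25) = 5.623×10^-9
Ω = [Ca²⁺][CO3²⁻]/Ksp = (1.24×10^-3)(8.897×10^-6) / 5.623×10^-9 = 1.96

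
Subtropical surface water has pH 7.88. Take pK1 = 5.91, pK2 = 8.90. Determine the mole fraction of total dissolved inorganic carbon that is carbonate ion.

α₂ = 0.0863

α₂ = 1 / (1 + [H⁺]/K2 + [H⁺]²/(K1K2)) = 1 / (1 + 10^+1.02 + 10^-0.95)
   = 1 / (1 + 10.471 + 0.11220) = 1/11.583 = 0.08633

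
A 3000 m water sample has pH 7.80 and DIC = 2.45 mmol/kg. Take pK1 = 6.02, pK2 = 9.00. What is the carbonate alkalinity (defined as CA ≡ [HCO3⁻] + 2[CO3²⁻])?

CA = 2.56 mmol/kg

CA = [HCO3⁻] + 2[CO3²⁻] = (α₁ + 2α₂)·DIC
At pH 7.80: [H⁺]/K1 = 10^-1.78 = 0.016596, K2/[H⁺] = 10^-1.20 = 0.063096
α₁ = 1/(1 + 0.016596 + 0.063096) = 1/1.0797 = 0.9262; α₂ = α₁·K2/[H⁺] = 0.05844
α₁ + 2α₂ = 1.0431
CA = 1.0431 × 2.45 = 2.56 mmol/kg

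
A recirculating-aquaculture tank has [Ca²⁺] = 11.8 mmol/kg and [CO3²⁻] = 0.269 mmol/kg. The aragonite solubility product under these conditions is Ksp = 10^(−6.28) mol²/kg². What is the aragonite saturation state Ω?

Ω = 6.05

Ksp = 10^(−6.28) = 5.248×10^-7
Ω = [Ca²⁺][CO3²⁻]/Ksp = (11.8×10^-3)(0.269×10^-3) / 5.248×10^-7 = 6.05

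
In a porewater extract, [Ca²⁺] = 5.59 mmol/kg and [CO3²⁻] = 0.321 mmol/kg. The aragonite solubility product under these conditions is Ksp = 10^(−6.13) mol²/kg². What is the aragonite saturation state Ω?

Ω = 2.42

Ksp = 10^(−6.13) = 7.413×10^-7
Ω = [Ca²⁺][CO3²⁻]/Ksp = (5.59×10^-3)(0.321×10^-3) / 7.413×10^-7 = 2.42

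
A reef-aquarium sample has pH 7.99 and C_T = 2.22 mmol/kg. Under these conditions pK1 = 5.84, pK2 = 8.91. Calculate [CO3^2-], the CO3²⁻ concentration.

[CO3²⁻] = 0.237 mmol/kg

α₂ = 1 / (1 + [H⁺]/K2 + [H⁺]²/(K1K2)) = 1 / (1 + 10^+0.92 + 10^-1.23)
   = 1 / (1 + 8.3176 + 0.058884) = 1/9.3765 = 0.1066
[CO3²⁻] = α₂ × DIC = 0.1066 × 2.22 = 0.237 mmol/kg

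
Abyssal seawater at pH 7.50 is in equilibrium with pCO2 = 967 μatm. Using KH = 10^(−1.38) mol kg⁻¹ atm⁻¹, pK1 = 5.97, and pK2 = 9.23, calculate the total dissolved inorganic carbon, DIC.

DIC = 1.43 mmol/kg

[CO2*] = KH · pCO2 = 10^(−1.38) × 967×10^-6 = 4.031×10^-5 mol/kg
α₀ = 1/(1 + K1/[H⁺] + K1K2/[H⁺]²) = 1/(1 + 10^+1.53 + 10^-0.20) = 0.02816
DIC = [CO2*]/α₀ = 4.031×10^-5 / 0.02816 = 1.43 mmol/kg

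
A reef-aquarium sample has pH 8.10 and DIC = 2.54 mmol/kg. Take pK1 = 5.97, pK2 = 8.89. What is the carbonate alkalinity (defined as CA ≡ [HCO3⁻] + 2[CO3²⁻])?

CA = 2.88 mmol/kg

CA = [HCO3⁻] + 2[CO3²⁻] = (α₁ + 2α₂)·DIC
At pH 8.10: [H⁺]/K1 = 10^-2.13 = 0.0074131, K2/[H⁺] = 10^-0.79 = 0.16218
α₁ = 1/(1 + 0.0074131 + 0.16218) = 1/1.1696 = 0.8550; α₂ = α₁·K2/[H⁺] = 0.1387
α₁ + 2α₂ = 1.1323
CA = 1.1323 × 2.54 = 2.88 mmol/kg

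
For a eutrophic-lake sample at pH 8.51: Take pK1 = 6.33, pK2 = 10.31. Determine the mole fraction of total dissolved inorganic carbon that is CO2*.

α₀ = 1 / (1 + K1/[H⁺] + K1K2/[H⁺]²) = 1 / (1 + 10^+2.18 + 10^+0.38)
   = 1 / (1 + 151.36 + 2.3988) = 1/154.75 = 0.006462

α₀ = 0.00646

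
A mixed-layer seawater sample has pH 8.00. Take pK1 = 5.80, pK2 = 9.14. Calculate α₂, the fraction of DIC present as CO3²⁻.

α₂ = 1 / (1 + [H⁺]/K2 + [H⁺]²/(K1K2)) = 1 / (1 + 10^+1.14 + 10^-1.06)
   = 1 / (1 + 13.804 + 0.087096) = 1/14.891 = 0.06715

α₂ = 0.0672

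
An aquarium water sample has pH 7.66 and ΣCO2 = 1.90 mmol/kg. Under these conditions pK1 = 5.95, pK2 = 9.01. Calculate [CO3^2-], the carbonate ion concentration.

α₂ = 1 / (1 + [H⁺]/K2 + [H⁺]²/(K1K2)) = 1 / (1 + 10^+1.35 + 10^-0.36)
   = 1 / (1 + 22.387 + 0.43652) = 1/23.824 = 0.04197
[CO3²⁻] = α₂ × DIC = 0.04197 × 1.90 = 0.0798 mmol/kg

[CO3²⁻] = 0.0798 mmol/kg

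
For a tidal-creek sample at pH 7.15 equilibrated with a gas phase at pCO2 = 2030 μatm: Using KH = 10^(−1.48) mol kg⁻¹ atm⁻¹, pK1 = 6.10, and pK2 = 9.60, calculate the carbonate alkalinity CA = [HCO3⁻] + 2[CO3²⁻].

[CO2*] = KH · pCO2 = 10^(−1.48) × 2030×10^-6 = 6.722×10^-5 mol/kg
α₀ = 1/(1 + K1/[H⁺] + K1K2/[H⁺]²) = 1/(1 + 10^+1.05 + 10^-1.40) = 0.08157
DIC = [CO2*]/α₀ = 6.722×10^-5 / 0.08157 = 0.8241 mmol/kg
CA = (α₁ + 2α₂)·DIC = (0.9152 + 2×0.003247) × 0.8241 = 0.760 mmol/kg

CA = 0.760 mmol/kg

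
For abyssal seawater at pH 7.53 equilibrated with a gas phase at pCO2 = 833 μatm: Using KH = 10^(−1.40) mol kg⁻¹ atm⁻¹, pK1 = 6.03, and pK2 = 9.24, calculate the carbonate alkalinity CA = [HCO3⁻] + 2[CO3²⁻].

[CO2*] = KH · pCO2 = 10^(−1.40) × 833×10^-6 = 3.316×10^-5 mol/kg
α₀ = 1/(1 + K1/[H⁺] + K1K2/[H⁺]²) = 1/(1 + 10^+1.50 + 10^-0.21) = 0.03008
DIC = [CO2*]/α₀ = 3.316×10^-5 / 0.03008 = 1.102 mmol/kg
CA = (α₁ + 2α₂)·DIC = (0.9514 + 2×0.01855) × 1.102 = 1.09 mmol/kg

CA = 1.09 mmol/kg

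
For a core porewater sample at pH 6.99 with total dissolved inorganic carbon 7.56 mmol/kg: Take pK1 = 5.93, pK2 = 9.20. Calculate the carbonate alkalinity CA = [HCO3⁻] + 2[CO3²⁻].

CA = 7.00 mmol/kg

CA = [HCO3⁻] + 2[CO3²⁻] = (α₁ + 2α₂)·DIC
At pH 6.99: [H⁺]/K1 = 10^-1.06 = 0.087096, K2/[H⁺] = 10^-2.21 = 0.0061660
α₁ = 1/(1 + 0.087096 + 0.0061660) = 1/1.0933 = 0.9147; α₂ = α₁·K2/[H⁺] = 0.005640
α₁ + 2α₂ = 0.9260
CA = 0.9260 × 7.56 = 7.00 mmol/kg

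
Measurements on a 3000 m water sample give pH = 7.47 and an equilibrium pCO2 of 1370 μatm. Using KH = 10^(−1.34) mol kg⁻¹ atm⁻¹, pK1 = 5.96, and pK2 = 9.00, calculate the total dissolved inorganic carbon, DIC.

[CO2*] = KH · pCO2 = 10^(−1.34) × 1370×10^-6 = 6.262×10^-5 mol/kg
α₀ = 1/(1 + K1/[H⁺] + K1K2/[H⁺]²) = 1/(1 + 10^+1.51 + 10^-0.02) = 0.02914
DIC = [CO2*]/α₀ = 6.262×10^-5 / 0.02914 = 2.15 mmol/kg

DIC = 2.15 mmol/kg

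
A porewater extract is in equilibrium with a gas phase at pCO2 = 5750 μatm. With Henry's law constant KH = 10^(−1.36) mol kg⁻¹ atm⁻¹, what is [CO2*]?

[CO2*] = 251 μmol/kg

KH = 10^(−1.36) = 4.365×10^-2 mol kg⁻¹ atm⁻¹
[CO2*] = KH · pCO2 = 4.365×10^-2 × 5750×10^-6 atm = 2.51×10^-4 mol/kg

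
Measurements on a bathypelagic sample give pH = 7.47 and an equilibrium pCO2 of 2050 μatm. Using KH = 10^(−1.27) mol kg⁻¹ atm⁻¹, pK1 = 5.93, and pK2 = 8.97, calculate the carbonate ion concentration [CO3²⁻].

[CO2*] = KH · pCO2 = 10^(−1.27) × 2050×10^-6 = 1.101×10^-4 mol/kg
α₀ = 1/(1 + K1/[H⁺] + K1K2/[H⁺]²) = 1/(1 + 10^+1.54 + 10^+0.04) = 0.02720
DIC = [CO2*]/α₀ = 1.101×10^-4 / 0.02720 = 4.048 mmol/kg
[CO3²⁻] = α₂·DIC; α₂ = 0.02982, so [CO3²⁻] = 0.02982 × 4.048 = 0.121 mmol/kg

[CO3²⁻] = 0.121 mmol/kg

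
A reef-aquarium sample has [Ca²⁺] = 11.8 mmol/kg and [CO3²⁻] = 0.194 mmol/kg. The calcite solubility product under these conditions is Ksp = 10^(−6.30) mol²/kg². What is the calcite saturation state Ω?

Ksp = 10^(−6.30) = 5.012×10^-7
Ω = [Ca²⁺][CO3²⁻]/Ksp = (11.8×10^-3)(0.194×10^-3) / 5.012×10^-7 = 4.57

Ω = 4.57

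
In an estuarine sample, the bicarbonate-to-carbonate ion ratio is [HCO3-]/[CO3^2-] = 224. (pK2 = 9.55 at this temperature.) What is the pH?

From K2 = [H⁺][CO3^2-]/[HCO3-]:  pH = pK2 − log₁₀([HCO3-]/[CO3^2-])
log₁₀(224) = +2.350
pH = 9.55 − (+2.350) = 7.20

pH = 7.20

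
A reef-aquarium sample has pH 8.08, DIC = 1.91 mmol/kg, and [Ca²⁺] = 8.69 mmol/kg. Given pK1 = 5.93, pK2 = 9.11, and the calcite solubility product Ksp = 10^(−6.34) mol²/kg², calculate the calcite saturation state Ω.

α₂ = 1 / (1 + [H⁺]/K2 + [H⁺]²/(K1K2)) = 1 / (1 + 10^+1.03 + 10^-1.12)
   = 1 / (1 + 10.715 + 0.075858) = 1/11.791 = 0.08481
[CO3²⁻] = α₂ × DIC = 0.08481 × 1.91 = 0.1620 mmol/kg
Ksp = 10^(−6.34) = 4.571×10^-7
Ω = [Ca²⁺][CO3²⁻]/Ksp = (8.69×10^-3)(1.620×10^-4) / 4.571×10^-7 = 3.08

Ω = 3.08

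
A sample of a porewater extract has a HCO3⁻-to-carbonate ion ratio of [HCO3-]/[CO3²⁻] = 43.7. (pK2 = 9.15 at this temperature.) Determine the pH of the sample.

From K2 = [H⁺][CO3²⁻]/[HCO3-]:  pH = pK2 − log₁₀([HCO3-]/[CO3²⁻])
log₁₀(43.7) = +1.640
pH = 9.15 − (+1.640) = 7.51

pH = 7.51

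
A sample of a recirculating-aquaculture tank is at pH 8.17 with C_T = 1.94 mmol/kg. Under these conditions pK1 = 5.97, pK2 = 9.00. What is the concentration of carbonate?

[CO3²⁻] = 0.249 mmol/kg

α₂ = 1 / (1 + [H⁺]/K2 + [H⁺]²/(K1K2)) = 1 / (1 + 10^+0.83 + 10^-1.37)
   = 1 / (1 + 6.7608 + 0.042658) = 1/7.8035 = 0.1281
[CO3²⁻] = α₂ × DIC = 0.1281 × 1.94 = 0.249 mmol/kg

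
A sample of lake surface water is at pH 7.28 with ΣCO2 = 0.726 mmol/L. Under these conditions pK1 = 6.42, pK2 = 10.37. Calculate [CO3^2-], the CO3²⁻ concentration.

[CO3²⁻] = 0.518 μmol/L

α₂ = 1 / (1 + [H⁺]/K2 + [H⁺]²/(K1K2)) = 1 / (1 + 10^+3.09 + 10^+2.23)
   = 1 / (1 + 1230.3 + 169.82) = 1/1401.1 = 0.0007137
[CO3²⁻] = α₂ × DIC = 0.0007137 × 0.726 = 0.000518 mmol/L = 0.518 μmol/L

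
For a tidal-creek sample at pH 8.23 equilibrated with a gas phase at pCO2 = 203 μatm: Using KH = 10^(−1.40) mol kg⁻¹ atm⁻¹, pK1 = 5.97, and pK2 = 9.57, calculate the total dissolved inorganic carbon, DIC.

DIC = 1.55 mmol/kg

[CO2*] = KH · pCO2 = 10^(−1.40) × 203×10^-6 = 8.082×10^-6 mol/kg
α₀ = 1/(1 + K1/[H⁺] + K1K2/[H⁺]²) = 1/(1 + 10^+2.26 + 10^+0.92) = 0.005228
DIC = [CO2*]/α₀ = 8.082×10^-6 / 0.005228 = 1.55 mmol/kg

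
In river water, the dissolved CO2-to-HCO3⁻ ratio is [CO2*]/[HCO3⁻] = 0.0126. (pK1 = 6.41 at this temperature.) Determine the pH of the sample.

From K1 = [H⁺][HCO3⁻]/[CO2*]:  pH = pK1 − log₁₀([CO2*]/[HCO3⁻])
log₁₀(0.0126) = -1.900
pH = 6.41 − (-1.900) = 8.31

pH = 8.31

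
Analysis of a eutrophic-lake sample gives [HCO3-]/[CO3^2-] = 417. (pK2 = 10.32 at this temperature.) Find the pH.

From K2 = [H⁺][CO3^2-]/[HCO3-]:  pH = pK2 − log₁₀([HCO3-]/[CO3^2-])
log₁₀(417) = +2.620
pH = 10.32 − (+2.620) = 7.70

pH = 7.70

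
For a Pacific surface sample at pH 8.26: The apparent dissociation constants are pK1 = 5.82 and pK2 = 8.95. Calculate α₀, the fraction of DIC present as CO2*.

α₀ = 1 / (1 + K1/[H⁺] + K1K2/[H⁺]²) = 1 / (1 + 10^+2.44 + 10^+1.75)
   = 1 / (1 + 275.42 + 56.234) = 1/332.66 = 0.003006

α₀ = 0.00301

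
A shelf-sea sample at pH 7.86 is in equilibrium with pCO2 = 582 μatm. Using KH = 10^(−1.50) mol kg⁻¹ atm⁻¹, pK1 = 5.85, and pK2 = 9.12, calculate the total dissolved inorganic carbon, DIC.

[CO2*] = KH · pCO2 = 10^(−1.50) × 582×10^-6 = 1.840×10^-5 mol/kg
α₀ = 1/(1 + K1/[H⁺] + K1K2/[H⁺]²) = 1/(1 + 10^+2.01 + 10^+0.75) = 0.009178
DIC = [CO2*]/α₀ = 1.840×10^-5 / 0.009178 = 2.01 mmol/kg

DIC = 2.01 mmol/kg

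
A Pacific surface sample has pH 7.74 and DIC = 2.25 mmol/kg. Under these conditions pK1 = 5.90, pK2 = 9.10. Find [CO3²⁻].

[CO3²⁻] = 0.0928 mmol/kg

α₂ = 1 / (1 + [H⁺]/K2 + [H⁺]²/(K1K2)) = 1 / (1 + 10^+1.36 + 10^-0.48)
   = 1 / (1 + 22.909 + 0.33113) = 1/24.240 = 0.04125
[CO3²⁻] = α₂ × DIC = 0.04125 × 2.25 = 0.0928 mmol/kg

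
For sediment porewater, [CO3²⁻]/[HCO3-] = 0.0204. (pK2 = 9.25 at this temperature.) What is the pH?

From K2 = [H⁺][CO3²⁻]/[HCO3-]:  pH = pK2 + log₁₀([CO3²⁻]/[HCO3-])
log₁₀(0.0204) = -1.690
pH = 9.25 + (-1.690) = 7.56

pH = 7.56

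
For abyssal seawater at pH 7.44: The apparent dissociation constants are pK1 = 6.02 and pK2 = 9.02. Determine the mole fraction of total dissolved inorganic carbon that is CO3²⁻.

α₂ = 0.0247

α₂ = 1 / (1 + [H⁺]/K2 + [H⁺]²/(K1K2)) = 1 / (1 + 10^+1.58 + 10^+0.16)
   = 1 / (1 + 38.019 + 1.4454) = 1/40.464 = 0.02471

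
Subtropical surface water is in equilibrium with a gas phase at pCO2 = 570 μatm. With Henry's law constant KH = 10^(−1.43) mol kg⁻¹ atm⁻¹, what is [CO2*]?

KH = 10^(−1.43) = 3.715×10^-2 mol kg⁻¹ atm⁻¹
[CO2*] = KH · pCO2 = 3.715×10^-2 × 570×10^-6 atm = 2.12×10^-5 mol/kg

[CO2*] = 21.2 μmol/kg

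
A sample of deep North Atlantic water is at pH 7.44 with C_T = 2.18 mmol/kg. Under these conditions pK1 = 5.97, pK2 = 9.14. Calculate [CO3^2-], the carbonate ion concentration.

[CO3²⁻] = 0.0413 mmol/kg

α₂ = 1 / (1 + [H⁺]/K2 + [H⁺]²/(K1K2)) = 1 / (1 + 10^+1.70 + 10^+0.23)
   = 1 / (1 + 50.119 + 1.6982) = 1/52.817 = 0.01893
[CO3²⁻] = α₂ × DIC = 0.01893 × 2.18 = 0.0413 mmol/kg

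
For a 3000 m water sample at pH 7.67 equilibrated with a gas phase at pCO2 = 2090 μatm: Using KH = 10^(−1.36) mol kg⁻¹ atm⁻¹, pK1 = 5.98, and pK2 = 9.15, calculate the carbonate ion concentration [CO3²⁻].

[CO2*] = KH · pCO2 = 10^(−1.36) × 2090×10^-6 = 9.123×10^-5 mol/kg
α₀ = 1/(1 + K1/[H⁺] + K1K2/[H⁺]²) = 1/(1 + 10^+1.69 + 10^+0.21) = 0.01938
DIC = [CO2*]/α₀ = 9.123×10^-5 / 0.01938 = 4.708 mmol/kg
[CO3²⁻] = α₂·DIC; α₂ = 0.03143, so [CO3²⁻] = 0.03143 × 4.708 = 0.148 mmol/kg

[CO3²⁻] = 0.148 mmol/kg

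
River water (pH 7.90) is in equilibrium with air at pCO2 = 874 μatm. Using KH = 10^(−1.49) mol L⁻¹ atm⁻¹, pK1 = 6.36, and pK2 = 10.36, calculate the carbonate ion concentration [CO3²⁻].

[CO2*] = KH · pCO2 = 10^(−1.49) × 874×10^-6 = 2.828×10^-5 mol/L
α₀ = 1/(1 + K1/[H⁺] + K1K2/[H⁺]²) = 1/(1 + 10^+1.54 + 10^-0.92) = 0.02794
DIC = [CO2*]/α₀ = 2.828×10^-5 / 0.02794 = 1.012 mmol/L
[CO3²⁻] = α₂·DIC; α₂ = 0.003359, so [CO3²⁻] = 0.003359 × 1.012 = 0.00340 mmol/L = 3.40 μmol/L

[CO3²⁻] = 3.40 μmol/L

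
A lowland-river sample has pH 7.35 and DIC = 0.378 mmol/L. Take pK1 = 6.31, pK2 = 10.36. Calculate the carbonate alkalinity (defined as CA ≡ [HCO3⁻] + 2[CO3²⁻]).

CA = [HCO3⁻] + 2[CO3²⁻] = (α₁ + 2α₂)·DIC
At pH 7.35: [H⁺]/K1 = 10^-1.04 = 0.091201, K2/[H⁺] = 10^-3.01 = 0.00097724
α₁ = 1/(1 + 0.091201 + 0.00097724) = 1/1.0922 = 0.9156; α₂ = α₁·K2/[H⁺] = 0.0008948
α₁ + 2α₂ = 0.9174
CA = 0.9174 × 0.378 = 0.347 mmol/L

CA = 0.347 mmol/L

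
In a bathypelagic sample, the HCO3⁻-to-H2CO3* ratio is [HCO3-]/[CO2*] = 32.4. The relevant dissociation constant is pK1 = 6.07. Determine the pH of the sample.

From K1 = [H⁺][HCO3-]/[CO2*]:  pH = pK1 + log₁₀([HCO3-]/[CO2*])
log₁₀(32.4) = +1.511
pH = 6.07 + (+1.511) = 7.58

pH = 7.58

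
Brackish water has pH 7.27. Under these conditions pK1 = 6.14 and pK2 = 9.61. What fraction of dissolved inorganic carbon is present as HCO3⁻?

α₁ = 1 / (1 + [H⁺]/K1 + K2/[H⁺]) = 1 / (1 + 10^-1.13 + 10^-2.34)
   = 1 / (1 + 0.074131 + 0.0045709) = 1/1.0787 = 0.9270

α₁ = 0.927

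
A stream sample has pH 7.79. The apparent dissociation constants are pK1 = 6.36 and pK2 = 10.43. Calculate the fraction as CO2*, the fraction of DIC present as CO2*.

α₀ = 1 / (1 + K1/[H⁺] + K1K2/[H⁺]²) = 1 / (1 + 10^+1.43 + 10^-1.21)
   = 1 / (1 + 26.915 + 0.061660) = 1/27.977 = 0.03574

α₀ = 0.0357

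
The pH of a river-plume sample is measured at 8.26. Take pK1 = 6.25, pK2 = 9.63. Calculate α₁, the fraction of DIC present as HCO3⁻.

α₁ = 0.950

α₁ = 1 / (1 + [H⁺]/K1 + K2/[H⁺]) = 1 / (1 + 10^-2.01 + 10^-1.37)
   = 1 / (1 + 0.0097724 + 0.042658) = 1/1.0524 = 0.9502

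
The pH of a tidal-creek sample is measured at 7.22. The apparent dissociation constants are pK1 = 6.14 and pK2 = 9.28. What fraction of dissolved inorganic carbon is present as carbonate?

α₂ = 1 / (1 + [H⁺]/K2 + [H⁺]²/(K1K2)) = 1 / (1 + 10^+2.06 + 10^+0.98)
   = 1 / (1 + 114.82 + 9.5499) = 1/125.37 = 0.007977

α₂ = 0.00798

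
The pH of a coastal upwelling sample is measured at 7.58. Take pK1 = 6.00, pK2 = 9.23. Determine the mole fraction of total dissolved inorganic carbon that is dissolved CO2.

α₀ = 0.0251

α₀ = 1 / (1 + K1/[H⁺] + K1K2/[H⁺]²) = 1 / (1 + 10^+1.58 + 10^-0.07)
   = 1 / (1 + 38.019 + 0.85114) = 1/39.870 = 0.02508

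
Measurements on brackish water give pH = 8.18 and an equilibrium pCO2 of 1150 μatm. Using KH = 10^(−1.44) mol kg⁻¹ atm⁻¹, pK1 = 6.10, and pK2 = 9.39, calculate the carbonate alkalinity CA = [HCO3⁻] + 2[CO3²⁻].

CA = 5.64 mmol/kg

[CO2*] = KH · pCO2 = 10^(−1.44) × 1150×10^-6 = 4.175×10^-5 mol/kg
α₀ = 1/(1 + K1/[H⁺] + K1K2/[H⁺]²) = 1/(1 + 10^+2.08 + 10^+0.87) = 0.007774
DIC = [CO2*]/α₀ = 4.175×10^-5 / 0.007774 = 5.371 mmol/kg
CA = (α₁ + 2α₂)·DIC = (0.9346 + 2×0.05763) × 5.371 = 5.64 mmol/kg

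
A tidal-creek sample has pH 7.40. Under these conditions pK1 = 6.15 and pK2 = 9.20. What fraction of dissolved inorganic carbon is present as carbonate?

α₂ = 0.0148

α₂ = 1 / (1 + [H⁺]/K2 + [H⁺]²/(K1K2)) = 1 / (1 + 10^+1.80 + 10^+0.55)
   = 1 / (1 + 63.096 + 3.5481) = 1/67.644 = 0.01478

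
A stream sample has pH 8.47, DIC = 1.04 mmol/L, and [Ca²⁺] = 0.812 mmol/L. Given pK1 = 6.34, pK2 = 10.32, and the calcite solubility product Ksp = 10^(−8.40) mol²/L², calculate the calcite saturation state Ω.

Ω = 2.93

α₂ = 1 / (1 + [H⁺]/K2 + [H⁺]²/(K1K2)) = 1 / (1 + 10^+1.85 + 10^-0.28)
   = 1 / (1 + 70.795 + 0.52481) = 1/72.319 = 0.01383
[CO3²⁻] = α₂ × DIC = 0.01383 × 1.04 = 0.01438 mmol/L = 14.38 μmol/L
Ksp = 10^(−8.40) = 3.981×10^-9
Ω = [Ca²⁺][CO3²⁻]/Ksp = (0.812×10^-3)(1.438×10^-5) / 3.981×10^-9 = 2.93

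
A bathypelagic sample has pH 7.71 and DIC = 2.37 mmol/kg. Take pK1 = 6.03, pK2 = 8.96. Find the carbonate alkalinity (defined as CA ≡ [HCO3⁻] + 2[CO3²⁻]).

CA = [HCO3⁻] + 2[CO3²⁻] = (α₁ + 2α₂)·DIC
At pH 7.71: [H⁺]/K1 = 10^-1.68 = 0.020893, K2/[H⁺] = 10^-1.25 = 0.056234
α₁ = 1/(1 + 0.020893 + 0.056234) = 1/1.0771 = 0.9284; α₂ = α₁·K2/[H⁺] = 0.05221
α₁ + 2α₂ = 1.0328
CA = 1.0328 × 2.37 = 2.45 mmol/kg

CA = 2.45 mmol/kg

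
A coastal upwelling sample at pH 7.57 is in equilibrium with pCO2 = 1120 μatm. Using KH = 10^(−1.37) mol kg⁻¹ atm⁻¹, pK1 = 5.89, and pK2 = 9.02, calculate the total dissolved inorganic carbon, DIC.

DIC = 2.42 mmol/kg

[CO2*] = KH · pCO2 = 10^(−1.37) × 1120×10^-6 = 4.778×10^-5 mol/kg
α₀ = 1/(1 + K1/[H⁺] + K1K2/[H⁺]²) = 1/(1 + 10^+1.68 + 10^+0.23) = 0.01978
DIC = [CO2*]/α₀ = 4.778×10^-5 / 0.01978 = 2.42 mmol/kg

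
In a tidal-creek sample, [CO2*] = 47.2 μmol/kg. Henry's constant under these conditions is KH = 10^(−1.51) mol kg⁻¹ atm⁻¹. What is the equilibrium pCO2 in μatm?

pCO2 = 1530 μatm

KH = 10^(−1.51) = 3.090×10^-2 mol kg⁻¹ atm⁻¹
pCO2 = [CO2*]/KH = 47.2×10^-6 / 3.090×10^-2 = 1.53×10^-3 atm = 1530 μatm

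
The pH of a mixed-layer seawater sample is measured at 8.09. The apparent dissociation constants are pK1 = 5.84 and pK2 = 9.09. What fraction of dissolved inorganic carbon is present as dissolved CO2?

α₀ = 0.00509

α₀ = 1 / (1 + K1/[H⁺] + K1K2/[H⁺]²) = 1 / (1 + 10^+2.25 + 10^+1.25)
   = 1 / (1 + 177.83 + 17.783) = 1/196.61 = 0.005086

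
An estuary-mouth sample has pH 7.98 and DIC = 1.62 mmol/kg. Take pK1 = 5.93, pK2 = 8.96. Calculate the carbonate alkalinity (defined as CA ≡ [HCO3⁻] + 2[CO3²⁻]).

CA = [HCO3⁻] + 2[CO3²⁻] = (α₁ + 2α₂)·DIC
At pH 7.98: [H⁺]/K1 = 10^-2.05 = 0.0089125, K2/[H⁺] = 10^-0.98 = 0.10471
α₁ = 1/(1 + 0.0089125 + 0.10471) = 1/1.1136 = 0.8980; α₂ = α₁·K2/[H⁺] = 0.09403
α₁ + 2α₂ = 1.0860
CA = 1.0860 × 1.62 = 1.76 mmol/kg

CA = 1.76 mmol/kg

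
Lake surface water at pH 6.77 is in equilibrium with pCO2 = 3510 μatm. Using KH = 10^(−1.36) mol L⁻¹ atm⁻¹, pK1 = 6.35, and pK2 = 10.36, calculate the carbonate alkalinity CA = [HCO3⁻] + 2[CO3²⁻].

CA = 0.403 mmol/L

[CO2*] = KH · pCO2 = 10^(−1.36) × 3510×10^-6 = 1.532×10^-4 mol/L
α₀ = 1/(1 + K1/[H⁺] + K1K2/[H⁺]²) = 1/(1 + 10^+0.42 + 10^-3.17) = 0.2754
DIC = [CO2*]/α₀ = 1.532×10^-4 / 0.2754 = 0.5563 mmol/L
CA = (α₁ + 2α₂)·DIC = (0.7244 + 2×0.0001862) × 0.5563 = 0.403 mmol/L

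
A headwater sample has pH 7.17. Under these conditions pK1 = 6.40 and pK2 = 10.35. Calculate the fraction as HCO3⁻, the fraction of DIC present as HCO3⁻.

α₁ = 1 / (1 + [H⁺]/K1 + K2/[H⁺]) = 1 / (1 + 10^-0.77 + 10^-3.18)
   = 1 / (1 + 0.16982 + 0.00066069) = 1/1.1705 = 0.8543

α₁ = 0.854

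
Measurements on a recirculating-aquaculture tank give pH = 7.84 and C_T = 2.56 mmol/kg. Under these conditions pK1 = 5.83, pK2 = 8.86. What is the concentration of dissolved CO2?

[CO2*] = 0.0226 mmol/kg

α₀ = 1 / (1 + K1/[H⁺] + K1K2/[H⁺]²) = 1 / (1 + 10^+2.01 + 10^+0.99)
   = 1 / (1 + 102.33 + 9.7724) = 1/113.10 = 0.008842
[CO2*] = α₀ × DIC = 0.008842 × 2.56 = 0.0226 mmol/kg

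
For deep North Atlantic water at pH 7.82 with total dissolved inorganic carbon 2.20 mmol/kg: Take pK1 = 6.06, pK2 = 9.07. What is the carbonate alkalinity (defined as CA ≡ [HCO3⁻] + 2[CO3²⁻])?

CA = 2.28 mmol/kg

CA = [HCO3⁻] + 2[CO3²⁻] = (α₁ + 2α₂)·DIC
At pH 7.82: [H⁺]/K1 = 10^-1.76 = 0.017378, K2/[H⁺] = 10^-1.25 = 0.056234
α₁ = 1/(1 + 0.017378 + 0.056234) = 1/1.0736 = 0.9314; α₂ = α₁·K2/[H⁺] = 0.05238
α₁ + 2α₂ = 1.0362
CA = 1.0362 × 2.20 = 2.28 mmol/kg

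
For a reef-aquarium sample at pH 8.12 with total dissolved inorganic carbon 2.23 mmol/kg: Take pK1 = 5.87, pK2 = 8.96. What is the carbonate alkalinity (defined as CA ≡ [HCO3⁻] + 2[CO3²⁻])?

CA = [HCO3⁻] + 2[CO3²⁻] = (α₁ + 2α₂)·DIC
At pH 8.12: [H⁺]/K1 = 10^-2.25 = 0.0056234, K2/[H⁺] = 10^-0.84 = 0.14454
α₁ = 1/(1 + 0.0056234 + 0.14454) = 1/1.1502 = 0.8694; α₂ = α₁·K2/[H⁺] = 0.1257
α₁ + 2α₂ = 1.1208
CA = 1.1208 × 2.23 = 2.50 mmol/kg

CA = 2.50 mmol/kg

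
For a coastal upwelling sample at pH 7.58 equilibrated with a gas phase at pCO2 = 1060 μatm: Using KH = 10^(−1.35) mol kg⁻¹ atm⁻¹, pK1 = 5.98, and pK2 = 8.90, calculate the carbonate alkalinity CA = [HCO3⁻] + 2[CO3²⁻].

[CO2*] = KH · pCO2 = 10^(−1.35) × 1060×10^-6 = 4.735×10^-5 mol/kg
α₀ = 1/(1 + K1/[H⁺] + K1K2/[H⁺]²) = 1/(1 + 10^+1.60 + 10^+0.28) = 0.02341
DIC = [CO2*]/α₀ = 4.735×10^-5 / 0.02341 = 2.023 mmol/kg
CA = (α₁ + 2α₂)·DIC = (0.9320 + 2×0.04461) × 2.023 = 2.07 mmol/kg

CA = 2.07 mmol/kg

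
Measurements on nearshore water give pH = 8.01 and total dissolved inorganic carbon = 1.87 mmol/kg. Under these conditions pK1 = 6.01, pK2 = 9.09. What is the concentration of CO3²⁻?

α₂ = 1 / (1 + [H⁺]/K2 + [H⁺]²/(K1K2)) = 1 / (1 + 10^+1.08 + 10^-0.92)
   = 1 / (1 + 12.023 + 0.12023) = 1/13.143 = 0.07609
[CO3²⁻] = α₂ × DIC = 0.07609 × 1.87 = 0.142 mmol/kg

[CO3²⁻] = 0.142 mmol/kg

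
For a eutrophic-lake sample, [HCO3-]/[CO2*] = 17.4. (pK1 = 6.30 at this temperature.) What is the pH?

pH = 7.54

From K1 = [H⁺][HCO3-]/[CO2*]:  pH = pK1 + log₁₀([HCO3-]/[CO2*])
log₁₀(17.4) = +1.241
pH = 6.30 + (+1.241) = 7.54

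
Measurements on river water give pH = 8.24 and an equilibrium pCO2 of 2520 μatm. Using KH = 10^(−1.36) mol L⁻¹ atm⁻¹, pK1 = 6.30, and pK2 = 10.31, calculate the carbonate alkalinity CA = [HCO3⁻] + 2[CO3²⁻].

CA = 9.74 mmol/L

[CO2*] = KH · pCO2 = 10^(−1.36) × 2520×10^-6 = 1.100×10^-4 mol/L
α₀ = 1/(1 + K1/[H⁺] + K1K2/[H⁺]²) = 1/(1 + 10^+1.94 + 10^-0.13) = 0.01126
DIC = [CO2*]/α₀ = 1.100×10^-4 / 0.01126 = 9.772 mmol/L
CA = (α₁ + 2α₂)·DIC = (0.9804 + 2×0.008345) × 9.772 = 9.74 mmol/L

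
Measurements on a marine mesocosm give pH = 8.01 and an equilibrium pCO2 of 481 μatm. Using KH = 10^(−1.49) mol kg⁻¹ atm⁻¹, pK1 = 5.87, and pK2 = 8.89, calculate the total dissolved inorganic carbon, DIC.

[CO2*] = KH · pCO2 = 10^(−1.49) × 481×10^-6 = 1.556×10^-5 mol/kg
α₀ = 1/(1 + K1/[H⁺] + K1K2/[H⁺]²) = 1/(1 + 10^+2.14 + 10^+1.26) = 0.006360
DIC = [CO2*]/α₀ = 1.556×10^-5 / 0.006360 = 2.45 mmol/kg

DIC = 2.45 mmol/kg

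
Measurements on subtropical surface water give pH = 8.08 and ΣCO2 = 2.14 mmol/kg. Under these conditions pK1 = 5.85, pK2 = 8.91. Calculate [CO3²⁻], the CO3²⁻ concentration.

α₂ = 1 / (1 + [H⁺]/K2 + [H⁺]²/(K1K2)) = 1 / (1 + 10^+0.83 + 10^-1.40)
   = 1 / (1 + 6.7608 + 0.039811) = 1/7.8006 = 0.1282
[CO3²⁻] = α₂ × DIC = 0.1282 × 2.14 = 0.274 mmol/kg

[CO3²⁻] = 0.274 mmol/kg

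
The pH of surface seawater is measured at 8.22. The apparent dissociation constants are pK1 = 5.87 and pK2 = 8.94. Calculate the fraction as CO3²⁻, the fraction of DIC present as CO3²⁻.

α₂ = 1 / (1 + [H⁺]/K2 + [H⁺]²/(K1K2)) = 1 / (1 + 10^+0.72 + 10^-1.63)
   = 1 / (1 + 5.2481 + 0.023442) = 1/6.2715 = 0.1595

α₂ = 0.159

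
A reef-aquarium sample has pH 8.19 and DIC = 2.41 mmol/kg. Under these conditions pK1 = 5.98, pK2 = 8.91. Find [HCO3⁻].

[HCO3⁻] = 2.01 mmol/kg

α₁ = 1 / (1 + [H⁺]/K1 + K2/[H⁺]) = 1 / (1 + 10^-2.21 + 10^-0.72)
   = 1 / (1 + 0.0061660 + 0.19055) = 1/1.1967 = 0.8356
[HCO3⁻] = α₁ × DIC = 0.8356 × 2.41 = 2.01 mmol/kg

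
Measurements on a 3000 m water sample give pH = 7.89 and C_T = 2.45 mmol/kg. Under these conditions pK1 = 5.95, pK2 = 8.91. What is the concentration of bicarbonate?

[HCO3⁻] = 2.21 mmol/kg

α₁ = 1 / (1 + [H⁺]/K1 + K2/[H⁺]) = 1 / (1 + 10^-1.94 + 10^-1.02)
   = 1 / (1 + 0.011482 + 0.095499) = 1/1.1070 = 0.9034
[HCO3⁻] = α₁ × DIC = 0.9034 × 2.45 = 2.21 mmol/kg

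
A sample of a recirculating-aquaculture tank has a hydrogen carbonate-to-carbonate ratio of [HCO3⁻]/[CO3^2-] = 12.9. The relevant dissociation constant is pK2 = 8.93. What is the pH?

pH = 7.82

From K2 = [H⁺][CO3^2-]/[HCO3⁻]:  pH = pK2 − log₁₀([HCO3⁻]/[CO3^2-])
log₁₀(12.9) = +1.111
pH = 8.93 − (+1.111) = 7.82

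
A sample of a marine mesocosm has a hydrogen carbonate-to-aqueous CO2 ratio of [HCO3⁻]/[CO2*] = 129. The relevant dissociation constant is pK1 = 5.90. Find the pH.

pH = 8.01

From K1 = [H⁺][HCO3⁻]/[CO2*]:  pH = pK1 + log₁₀([HCO3⁻]/[CO2*])
log₁₀(129) = +2.111
pH = 5.90 + (+2.111) = 8.01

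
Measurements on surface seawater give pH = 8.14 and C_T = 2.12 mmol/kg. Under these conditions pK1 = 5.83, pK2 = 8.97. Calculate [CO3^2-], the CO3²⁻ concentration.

α₂ = 1 / (1 + [H⁺]/K2 + [H⁺]²/(K1K2)) = 1 / (1 + 10^+0.83 + 10^-1.48)
   = 1 / (1 + 6.7608 + 0.033113) = 1/7.7939 = 0.1283
[CO3²⁻] = α₂ × DIC = 0.1283 × 2.12 = 0.272 mmol/kg

[CO3²⁻] = 0.272 mmol/kg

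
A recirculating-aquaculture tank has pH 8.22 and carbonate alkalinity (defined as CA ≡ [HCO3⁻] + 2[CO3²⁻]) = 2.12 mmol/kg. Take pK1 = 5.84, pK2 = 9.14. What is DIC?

CA = [HCO3⁻] + 2[CO3²⁻] = (α₁ + 2α₂)·DIC
At pH 8.22: [H⁺]/K1 = 10^-2.38 = 0.0041687, K2/[H⁺] = 10^-0.92 = 0.12023
α₁ = 1/(1 + 0.0041687 + 0.12023) = 1/1.1244 = 0.8894; α₂ = α₁·K2/[H⁺] = 0.1069
α₁ + 2α₂ = 1.1032
DIC = CA / (α₁ + 2α₂) = 2.12 / 1.1032 = 1.92 mmol/kg

DIC = 1.92 mmol/kg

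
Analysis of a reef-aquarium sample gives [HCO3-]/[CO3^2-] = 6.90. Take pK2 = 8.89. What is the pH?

pH = 8.05

From K2 = [H⁺][CO3^2-]/[HCO3-]:  pH = pK2 − log₁₀([HCO3-]/[CO3^2-])
log₁₀(6.90) = +0.839
pH = 8.89 − (+0.839) = 8.05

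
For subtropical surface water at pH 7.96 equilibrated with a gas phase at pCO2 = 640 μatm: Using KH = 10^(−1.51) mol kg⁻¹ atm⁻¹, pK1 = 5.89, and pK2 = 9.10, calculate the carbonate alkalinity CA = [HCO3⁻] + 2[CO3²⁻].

[CO2*] = KH · pCO2 = 10^(−1.51) × 640×10^-6 = 1.978×10^-5 mol/kg
α₀ = 1/(1 + K1/[H⁺] + K1K2/[H⁺]²) = 1/(1 + 10^+2.07 + 10^+0.93) = 0.007874
DIC = [CO2*]/α₀ = 1.978×10^-5 / 0.007874 = 2.512 mmol/kg
CA = (α₁ + 2α₂)·DIC = (0.9251 + 2×0.06702) × 2.512 = 2.66 mmol/kg

CA = 2.66 mmol/kg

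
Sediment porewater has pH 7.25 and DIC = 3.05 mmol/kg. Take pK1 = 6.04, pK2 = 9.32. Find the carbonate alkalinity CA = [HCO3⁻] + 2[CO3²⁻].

CA = [HCO3⁻] + 2[CO3²⁻] = (α₁ + 2α₂)·DIC
At pH 7.25: [H⁺]/K1 = 10^-1.21 = 0.061660, K2/[H⁺] = 10^-2.07 = 0.0085114
α₁ = 1/(1 + 0.061660 + 0.0085114) = 1/1.0702 = 0.9344; α₂ = α₁·K2/[H⁺] = 0.007953
α₁ + 2α₂ = 0.9503
CA = 0.9503 × 3.05 = 2.90 mmol/kg

CA = 2.90 mmol/kg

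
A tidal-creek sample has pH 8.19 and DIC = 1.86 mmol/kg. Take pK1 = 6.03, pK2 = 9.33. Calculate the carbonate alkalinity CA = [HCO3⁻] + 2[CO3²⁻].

CA = [HCO3⁻] + 2[CO3²⁻] = (α₁ + 2α₂)·DIC
At pH 8.19: [H⁺]/K1 = 10^-2.16 = 0.0069183, K2/[H⁺] = 10^-1.14 = 0.072444
α₁ = 1/(1 + 0.0069183 + 0.072444) = 1/1.0794 = 0.9265; α₂ = α₁·K2/[H⁺] = 0.06712
α₁ + 2α₂ = 1.0607
CA = 1.0607 × 1.86 = 1.97 mmol/kg

CA = 1.97 mmol/kg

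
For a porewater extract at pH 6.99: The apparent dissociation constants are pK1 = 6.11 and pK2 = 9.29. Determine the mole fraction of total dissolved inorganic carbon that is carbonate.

α₂ = 0.00441

α₂ = 1 / (1 + [H⁺]/K2 + [H⁺]²/(K1K2)) = 1 / (1 + 10^+2.30 + 10^+1.42)
   = 1 / (1 + 199.53 + 26.303) = 1/226.83 = 0.004409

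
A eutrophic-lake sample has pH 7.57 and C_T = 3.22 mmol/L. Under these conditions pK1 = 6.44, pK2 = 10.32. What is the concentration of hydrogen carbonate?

[HCO3⁻] = 2.99 mmol/L

α₁ = 1 / (1 + [H⁺]/K1 + K2/[H⁺]) = 1 / (1 + 10^-1.13 + 10^-2.75)
   = 1 / (1 + 0.074131 + 0.0017783) = 1/1.0759 = 0.9294
[HCO3⁻] = α₁ × DIC = 0.9294 × 3.22 = 2.99 mmol/L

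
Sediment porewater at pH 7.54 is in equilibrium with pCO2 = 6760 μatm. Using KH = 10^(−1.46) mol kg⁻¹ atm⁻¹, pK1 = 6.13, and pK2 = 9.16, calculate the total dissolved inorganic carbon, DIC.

DIC = 6.40 mmol/kg

[CO2*] = KH · pCO2 = 10^(−1.46) × 6760×10^-6 = 2.344×10^-4 mol/kg
α₀ = 1/(1 + K1/[H⁺] + K1K2/[H⁺]²) = 1/(1 + 10^+1.41 + 10^-0.21) = 0.03660
DIC = [CO2*]/α₀ = 2.344×10^-4 / 0.03660 = 6.40 mmol/kg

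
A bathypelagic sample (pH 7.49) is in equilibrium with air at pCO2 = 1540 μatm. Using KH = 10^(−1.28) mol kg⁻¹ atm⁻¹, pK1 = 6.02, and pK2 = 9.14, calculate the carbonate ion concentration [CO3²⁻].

[CO2*] = KH · pCO2 = 10^(−1.28) × 1540×10^-6 = 8.082×10^-5 mol/kg
α₀ = 1/(1 + K1/[H⁺] + K1K2/[H⁺]²) = 1/(1 + 10^+1.47 + 10^-0.18) = 0.03208
DIC = [CO2*]/α₀ = 8.082×10^-5 / 0.03208 = 2.519 mmol/kg
[CO3²⁻] = α₂·DIC; α₂ = 0.02119, so [CO3²⁻] = 0.02119 × 2.519 = 0.0534 mmol/kg

[CO3²⁻] = 0.0534 mmol/kg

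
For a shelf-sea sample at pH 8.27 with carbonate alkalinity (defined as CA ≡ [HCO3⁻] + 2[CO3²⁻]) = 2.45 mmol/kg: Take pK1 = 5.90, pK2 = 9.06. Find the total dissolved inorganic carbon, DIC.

DIC = 2.16 mmol/kg

CA = [HCO3⁻] + 2[CO3²⁻] = (α₁ + 2α₂)·DIC
At pH 8.27: [H⁺]/K1 = 10^-2.37 = 0.0042658, K2/[H⁺] = 10^-0.79 = 0.16218
α₁ = 1/(1 + 0.0042658 + 0.16218) = 1/1.1664 = 0.8573; α₂ = α₁·K2/[H⁺] = 0.1390
α₁ + 2α₂ = 1.1354
DIC = CA / (α₁ + 2α₂) = 2.45 / 1.1354 = 2.16 mmol/kg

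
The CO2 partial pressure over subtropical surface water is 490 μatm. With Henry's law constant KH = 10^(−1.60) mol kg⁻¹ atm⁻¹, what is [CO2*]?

[CO2*] = 12.3 μmol/kg

KH = 10^(−1.60) = 2.512×10^-2 mol kg⁻¹ atm⁻¹
[CO2*] = KH · pCO2 = 2.512×10^-2 × 490×10^-6 atm = 1.23×10^-5 mol/kg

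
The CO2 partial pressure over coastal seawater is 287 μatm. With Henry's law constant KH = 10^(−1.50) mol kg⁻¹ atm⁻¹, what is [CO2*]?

KH = 10^(−1.50) = 3.162×10^-2 mol kg⁻¹ atm⁻¹
[CO2*] = KH · pCO2 = 3.162×10^-2 × 287×10^-6 atm = 9.08×10^-6 mol/kg

[CO2*] = 9.08 μmol/kg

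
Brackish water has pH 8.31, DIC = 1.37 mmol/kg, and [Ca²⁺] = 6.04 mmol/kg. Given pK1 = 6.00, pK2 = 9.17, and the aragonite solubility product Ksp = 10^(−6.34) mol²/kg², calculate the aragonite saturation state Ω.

Ω = 2.19

α₂ = 1 / (1 + [H⁺]/K2 + [H⁺]²/(K1K2)) = 1 / (1 + 10^+0.86 + 10^-1.45)
   = 1 / (1 + 7.2444 + 0.035481) = 1/8.2798 = 0.1208
[CO3²⁻] = α₂ × DIC = 0.1208 × 1.37 = 0.1655 mmol/kg
Ksp = 10^(−6.34) = 4.571×10^-7
Ω = [Ca²⁺][CO3²⁻]/Ksp = (6.04×10^-3)(1.655×10^-4) / 4.571×10^-7 = 2.19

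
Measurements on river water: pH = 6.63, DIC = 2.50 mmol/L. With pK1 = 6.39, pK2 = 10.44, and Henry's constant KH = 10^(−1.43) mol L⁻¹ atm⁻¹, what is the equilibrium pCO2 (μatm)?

pCO2 = 2.46×10^4 μatm

α₀ = 1 / (1 + K1/[H⁺] + K1K2/[H⁺]²) = 1 / (1 + 10^+0.24 + 10^-3.57)
   = 1 / (1 + 1.7378 + 0.00026915) = 1/2.7381 = 0.3652
[CO2*] = α₀ × DIC = 0.3652 × 2.50 = 0.9131 mmol/L
pCO2 = [CO2*]/KH = 9.131×10^-4 / 3.715×10^-2 = 2.46×10^4 μatm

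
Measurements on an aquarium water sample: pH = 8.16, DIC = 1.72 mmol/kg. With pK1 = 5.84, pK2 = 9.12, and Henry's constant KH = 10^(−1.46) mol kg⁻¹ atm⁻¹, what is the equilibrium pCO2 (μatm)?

α₀ = 1 / (1 + K1/[H⁺] + K1K2/[H⁺]²) = 1 / (1 + 10^+2.32 + 10^+1.36)
   = 1 / (1 + 208.93 + 22.909) = 1/232.84 = 0.004295
[CO2*] = α₀ × DIC = 0.004295 × 1.72 = 0.007387 mmol/kg = 7.387 μmol/kg
pCO2 = [CO2*]/KH = 7.387×10^-6 / 3.467×10^-2 = 213 μatm

pCO2 = 213 μatm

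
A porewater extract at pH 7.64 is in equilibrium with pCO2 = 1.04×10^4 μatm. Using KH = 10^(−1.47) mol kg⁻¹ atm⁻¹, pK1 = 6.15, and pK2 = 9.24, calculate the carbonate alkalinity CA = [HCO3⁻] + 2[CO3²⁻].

CA = 11.4 mmol/kg

[CO2*] = KH · pCO2 = 10^(−1.47) × 1.04×10^4×10^-6 = 3.524×10^-4 mol/kg
α₀ = 1/(1 + K1/[H⁺] + K1K2/[H⁺]²) = 1/(1 + 10^+1.49 + 10^-0.11) = 0.03060
DIC = [CO2*]/α₀ = 3.524×10^-4 / 0.03060 = 11.52 mmol/kg
CA = (α₁ + 2α₂)·DIC = (0.9456 + 2×0.02375) × 11.52 = 11.4 mmol/kg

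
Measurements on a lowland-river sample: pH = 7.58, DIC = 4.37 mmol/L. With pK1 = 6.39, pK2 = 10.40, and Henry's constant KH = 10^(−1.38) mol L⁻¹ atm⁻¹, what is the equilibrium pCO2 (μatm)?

pCO2 = 6350 μatm

α₀ = 1 / (1 + K1/[H⁺] + K1K2/[H⁺]²) = 1 / (1 + 10^+1.19 + 10^-1.63)
   = 1 / (1 + 15.488 + 0.023442) = 1/16.512 = 0.06056
[CO2*] = α₀ × DIC = 0.06056 × 4.37 = 0.2647 mmol/L
pCO2 = [CO2*]/KH = 2.647×10^-4 / 4.169×10^-2 = 6350 μatm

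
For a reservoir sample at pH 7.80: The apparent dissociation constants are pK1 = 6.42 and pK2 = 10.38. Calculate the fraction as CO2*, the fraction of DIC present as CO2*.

α₀ = 1 / (1 + K1/[H⁺] + K1K2/[H⁺]²) = 1 / (1 + 10^+1.38 + 10^-1.20)
   = 1 / (1 + 23.988 + 0.063096) = 1/25.051 = 0.03992

α₀ = 0.0399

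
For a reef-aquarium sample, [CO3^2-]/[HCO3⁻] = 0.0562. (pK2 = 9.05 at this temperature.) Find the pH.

pH = 7.80

From K2 = [H⁺][CO3^2-]/[HCO3⁻]:  pH = pK2 + log₁₀([CO3^2-]/[HCO3⁻])
log₁₀(0.0562) = -1.250
pH = 9.05 + (-1.250) = 7.80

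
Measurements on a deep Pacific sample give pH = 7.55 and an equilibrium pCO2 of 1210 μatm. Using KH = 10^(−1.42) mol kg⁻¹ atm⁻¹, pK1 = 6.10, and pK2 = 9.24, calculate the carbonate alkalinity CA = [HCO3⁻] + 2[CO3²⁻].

CA = 1.35 mmol/kg

[CO2*] = KH · pCO2 = 10^(−1.42) × 1210×10^-6 = 4.600×10^-5 mol/kg
α₀ = 1/(1 + K1/[H⁺] + K1K2/[H⁺]²) = 1/(1 + 10^+1.45 + 10^-0.24) = 0.03360
DIC = [CO2*]/α₀ = 4.600×10^-5 / 0.03360 = 1.369 mmol/kg
CA = (α₁ + 2α₂)·DIC = (0.9471 + 2×0.01934) × 1.369 = 1.35 mmol/kg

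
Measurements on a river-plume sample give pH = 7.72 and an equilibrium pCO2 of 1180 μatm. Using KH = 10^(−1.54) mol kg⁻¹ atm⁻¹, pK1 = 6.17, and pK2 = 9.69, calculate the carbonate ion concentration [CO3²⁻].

[CO2*] = KH · pCO2 = 10^(−1.54) × 1180×10^-6 = 3.403×10^-5 mol/kg
α₀ = 1/(1 + K1/[H⁺] + K1K2/[H⁺]²) = 1/(1 + 10^+1.55 + 10^-0.42) = 0.02713
DIC = [CO2*]/α₀ = 3.403×10^-5 / 0.02713 = 1.254 mmol/kg
[CO3²⁻] = α₂·DIC; α₂ = 0.01031, so [CO3²⁻] = 0.01031 × 1.254 = 0.0129 mmol/kg = 12.9 μmol/kg

[CO3²⁻] = 12.9 μmol/kg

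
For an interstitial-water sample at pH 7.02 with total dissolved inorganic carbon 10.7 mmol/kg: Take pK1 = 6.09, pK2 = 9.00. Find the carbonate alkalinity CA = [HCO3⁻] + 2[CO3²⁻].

CA = [HCO3⁻] + 2[CO3²⁻] = (α₁ + 2α₂)·DIC
At pH 7.02: [H⁺]/K1 = 10^-0.93 = 0.11749, K2/[H⁺] = 10^-1.98 = 0.010471
α₁ = 1/(1 + 0.11749 + 0.010471) = 1/1.1280 = 0.8866; α₂ = α₁·K2/[H⁺] = 0.009283
α₁ + 2α₂ = 0.9051
CA = 0.9051 × 10.7 = 9.68 mmol/kg

CA = 9.68 mmol/kg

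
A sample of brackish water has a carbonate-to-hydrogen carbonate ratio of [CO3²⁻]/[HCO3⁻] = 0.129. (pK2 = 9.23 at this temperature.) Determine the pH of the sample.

pH = 8.34

From K2 = [H⁺][CO3²⁻]/[HCO3⁻]:  pH = pK2 + log₁₀([CO3²⁻]/[HCO3⁻])
log₁₀(0.129) = -0.889
pH = 9.23 + (-0.889) = 8.34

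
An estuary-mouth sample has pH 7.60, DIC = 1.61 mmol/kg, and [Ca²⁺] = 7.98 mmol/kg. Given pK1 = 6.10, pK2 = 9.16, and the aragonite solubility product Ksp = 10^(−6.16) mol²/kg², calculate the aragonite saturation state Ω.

Ω = 0.483

α₂ = 1 / (1 + [H⁺]/K2 + [H⁺]²/(K1K2)) = 1 / (1 + 10^+1.56 + 10^+0.06)
   = 1 / (1 + 36.308 + 1.1482) = 1/38.456 = 0.02600
[CO3²⁻] = α₂ × DIC = 0.02600 × 1.61 = 0.04187 mmol/kg
Ksp = 10^(−6.16) = 6.918×10^-7
Ω = [Ca²⁺][CO3²⁻]/Ksp = (7.98×10^-3)(4.187×10^-5) / 6.918×10^-7 = 0.483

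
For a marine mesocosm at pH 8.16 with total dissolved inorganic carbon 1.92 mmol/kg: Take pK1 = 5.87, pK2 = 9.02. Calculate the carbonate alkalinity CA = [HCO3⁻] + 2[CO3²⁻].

CA = [HCO3⁻] + 2[CO3²⁻] = (α₁ + 2α₂)·DIC
At pH 8.16: [H⁺]/K1 = 10^-2.29 = 0.0051286, K2/[H⁺] = 10^-0.86 = 0.13804
α₁ = 1/(1 + 0.0051286 + 0.13804) = 1/1.1432 = 0.8748; α₂ = α₁·K2/[H⁺] = 0.1208
α₁ + 2α₂ = 1.1163
CA = 1.1163 × 1.92 = 2.14 mmol/kg

CA = 2.14 mmol/kg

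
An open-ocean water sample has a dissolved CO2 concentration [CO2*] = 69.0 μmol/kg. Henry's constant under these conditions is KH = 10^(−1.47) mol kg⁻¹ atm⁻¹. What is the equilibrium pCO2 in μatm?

pCO2 = 2040 μatm

KH = 10^(−1.47) = 3.388×10^-2 mol kg⁻¹ atm⁻¹
pCO2 = [CO2*]/KH = 69.0×10^-6 / 3.388×10^-2 = 2.04×10^-3 atm = 2040 μatm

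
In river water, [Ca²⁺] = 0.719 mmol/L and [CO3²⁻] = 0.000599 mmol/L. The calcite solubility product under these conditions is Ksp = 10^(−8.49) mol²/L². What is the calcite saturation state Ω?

Ω = 0.133

Ksp = 10^(−8.49) = 3.236×10^-9
Ω = [Ca²⁺][CO3²⁻]/Ksp = (0.719×10^-3)(0.000599×10^-3) / 3.236×10^-9 = 0.133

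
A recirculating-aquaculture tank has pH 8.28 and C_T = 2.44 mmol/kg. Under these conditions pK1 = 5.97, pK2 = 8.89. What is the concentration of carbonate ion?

α₂ = 1 / (1 + [H⁺]/K2 + [H⁺]²/(K1K2)) = 1 / (1 + 10^+0.61 + 10^-1.70)
   = 1 / (1 + 4.0738 + 0.019953) = 1/5.0938 = 0.1963
[CO3²⁻] = α₂ × DIC = 0.1963 × 2.44 = 0.479 mmol/kg

[CO3²⁻] = 0.479 mmol/kg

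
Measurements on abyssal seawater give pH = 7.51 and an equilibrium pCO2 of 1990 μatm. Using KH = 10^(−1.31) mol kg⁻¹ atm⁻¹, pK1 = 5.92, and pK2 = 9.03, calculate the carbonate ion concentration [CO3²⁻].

[CO2*] = KH · pCO2 = 10^(−1.31) × 1990×10^-6 = 9.747×10^-5 mol/kg
α₀ = 1/(1 + K1/[H⁺] + K1K2/[H⁺]²) = 1/(1 + 10^+1.59 + 10^+0.07) = 0.02434
DIC = [CO2*]/α₀ = 9.747×10^-5 / 0.02434 = 4.004 mmol/kg
[CO3²⁻] = α₂·DIC; α₂ = 0.02860, so [CO3²⁻] = 0.02860 × 4.004 = 0.115 mmol/kg

[CO3²⁻] = 0.115 mmol/kg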